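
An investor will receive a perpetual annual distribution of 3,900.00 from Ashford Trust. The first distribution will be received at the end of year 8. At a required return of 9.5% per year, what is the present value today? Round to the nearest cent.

Value at end of year 7: C / r = 3,900.00 / 0.095 = 41,052.6316
Discount to today: PV = 41,052.6316 / (1 + 0.095)^7 = 41,052.6316 / 1.887552 = 21,749.14

21749.14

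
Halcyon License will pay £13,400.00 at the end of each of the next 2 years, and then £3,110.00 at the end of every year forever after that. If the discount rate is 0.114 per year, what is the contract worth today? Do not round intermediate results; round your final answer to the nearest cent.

£44809.41

PV of 2-year annuity: £13,400.00 × [1 − (1+0.114)^−2] / 0.114 = 22826.50387
Perpetuity value at year 2: £3,110.00 / 0.114 = 27280.70175
PV of perpetuity: 27280.70175 / (1+0.114)^2 = 21982.90869
Total PV = 22826.50387 + 21982.90869 = 44809.41256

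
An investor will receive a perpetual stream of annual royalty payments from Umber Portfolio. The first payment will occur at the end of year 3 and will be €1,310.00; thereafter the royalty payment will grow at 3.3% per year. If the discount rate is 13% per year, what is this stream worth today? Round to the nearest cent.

Value at end of year 2: C₁ / (r − g) = €1,310.00 / (0.13 − 0.033) = €13,505.1546
Discount to today: PV = €13,505.1546 / (1 + 0.13)^2 = €13,505.1546 / 1.276900 = €10,576.52

€10576.52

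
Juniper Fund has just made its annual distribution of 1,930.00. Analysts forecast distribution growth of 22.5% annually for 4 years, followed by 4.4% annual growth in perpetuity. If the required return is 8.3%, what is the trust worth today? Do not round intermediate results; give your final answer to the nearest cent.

D_1 = 2364.25000
D_2 = 2896.20625
D_3 = 3547.85266
D_4 = 4346.11950
Terminal value at year 4: TV = D_4×(1+g_2)/(r−g_2) = 4537.34876/0.039 = 116342.27595
P_0 = D_1/(1+r)^1 + D_2/(1+r)^2 + D_3/(1+r)^3 + D_4/(1+r)^4 + TV/(1+r)^4
    = 2183.05633 + 2469.29270 + 2793.05961 + 3159.27796 + 84571.44069 = 95176.12729

95176.13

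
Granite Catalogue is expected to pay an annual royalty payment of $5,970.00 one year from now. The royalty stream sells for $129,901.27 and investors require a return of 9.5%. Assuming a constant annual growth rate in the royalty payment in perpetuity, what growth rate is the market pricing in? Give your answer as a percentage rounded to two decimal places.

P = D₁/(r−g) ⇒ g = r − D₁/P = 0.095 − $5,970.00/$129,901.27 = 0.049042

4.90%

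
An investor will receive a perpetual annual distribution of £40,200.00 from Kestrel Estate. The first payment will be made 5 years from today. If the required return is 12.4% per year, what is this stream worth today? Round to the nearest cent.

£203113.66

Value at end of year 4: C / r = £40,200.00 / 0.124 = £324,193.5484
Discount to today: PV = £324,193.5484 / (1 + 0.124)^4 = £324,193.5484 / 1.596119 = £203,113.66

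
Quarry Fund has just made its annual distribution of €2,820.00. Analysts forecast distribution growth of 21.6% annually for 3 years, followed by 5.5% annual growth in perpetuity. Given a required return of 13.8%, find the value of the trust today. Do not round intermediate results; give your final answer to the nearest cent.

€53405.43

D_1 = 3429.12000
D_2 = 4169.80992
D_3 = 5070.48886
Terminal value at year 3: TV = D_3×(1+g_2)/(r−g_2) = 5349.36575/0.083 = 64450.18976
P_0 = D_1/(1+r)^1 + D_2/(1+r)^2 + D_3/(1+r)^3 + TV/(1+r)^3
    = 3013.28647 + 3219.82104 + 3440.51176 + 43731.80614 = 53405.42541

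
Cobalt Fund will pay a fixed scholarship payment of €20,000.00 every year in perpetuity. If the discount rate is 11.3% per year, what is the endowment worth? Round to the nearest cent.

Level perpetuity: PV = C / r = €20,000.00 / 0.113 = €176,991.15

€176991.15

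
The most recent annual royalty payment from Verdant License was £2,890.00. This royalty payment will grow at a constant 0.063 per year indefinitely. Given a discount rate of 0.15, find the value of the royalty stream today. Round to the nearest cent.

D₁ = D₀ × (1 + g) = £2,890.00 × 1.063 = £3,072.0700
Growing perpetuity: P = D₁ / (r − g) = £3,072.0700 / (0.15 − 0.063) = £35,311.15

£35311.15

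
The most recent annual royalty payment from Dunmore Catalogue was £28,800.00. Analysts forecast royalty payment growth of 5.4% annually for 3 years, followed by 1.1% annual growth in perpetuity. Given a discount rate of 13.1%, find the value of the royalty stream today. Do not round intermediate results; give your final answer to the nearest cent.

D_1 = 30355.20000
D_2 = 31994.38080
D_3 = 33722.07736
Terminal value at year 3: TV = D_3×(1+g_2)/(r−g_2) = 34093.02021/0.12 = 284108.50178
P_0 = D_1/(1+r)^1 + D_2/(1+r)^2 + D_3/(1+r)^3 + TV/(1+r)^3
    = 26839.25729 + 25012.00459 + 23309.15370 + 196379.61993 = 271540.03551

£271540.04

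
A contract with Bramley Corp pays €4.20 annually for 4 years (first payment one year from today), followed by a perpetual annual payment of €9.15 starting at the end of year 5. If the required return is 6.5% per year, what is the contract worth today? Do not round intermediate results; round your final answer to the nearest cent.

PV of 4-year annuity: €4.20 × [1 − (1+0.065)^−4] / 0.065 = 14.38835
Perpetuity value at year 4: €9.15 / 0.065 = 140.76923
PV of perpetuity: 140.76923 / (1+0.065)^4 = 109.42317
Total PV = 14.38835 + 109.42317 = 123.81153

€123.81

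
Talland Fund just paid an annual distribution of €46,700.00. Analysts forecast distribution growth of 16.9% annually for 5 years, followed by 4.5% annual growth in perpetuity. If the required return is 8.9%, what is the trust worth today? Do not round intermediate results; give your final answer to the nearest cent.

D_1 = 54592.30000
D_2 = 63818.39870
D_3 = 74603.70808
D_4 = 87211.73475
D_5 = 101950.51792
Terminal value at year 5: TV = D_5×(1+g_2)/(r−g_2) = 106538.29122/0.044 = 2421324.80055
P_0 = D_1/(1+r)^1 + D_2/(1+r)^2 + D_3/(1+r)^3 + D_4/(1+r)^4 + D_5/(1+r)^5 + TV/(1+r)^5
    = 50130.67034 + 53813.36421 + 57766.59574 + 62010.23914 + 66565.62861 + 1580933.67946 = 1871220.17750

€1871220.18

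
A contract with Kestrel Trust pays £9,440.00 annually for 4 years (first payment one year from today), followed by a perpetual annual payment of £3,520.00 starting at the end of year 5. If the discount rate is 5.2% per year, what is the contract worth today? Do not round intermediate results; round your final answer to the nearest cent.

PV of 4-year annuity: £9,440.00 × [1 − (1+0.052)^−4] / 0.052 = 33318.84294
Perpetuity value at year 4: £3,520.00 / 0.052 = 67692.30769
PV of perpetuity: 67692.30769 / (1+0.052)^4 = 55268.33236
Total PV = 33318.84294 + 55268.33236 = 88587.17530

£88587.18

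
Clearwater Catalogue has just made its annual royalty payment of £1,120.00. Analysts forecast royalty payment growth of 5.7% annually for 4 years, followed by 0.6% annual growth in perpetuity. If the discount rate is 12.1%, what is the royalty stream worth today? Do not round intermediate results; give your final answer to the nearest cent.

£11620.59

D_1 = 1183.84000
D_2 = 1251.31888
D_3 = 1322.64406
D_4 = 1398.03477
Terminal value at year 4: TV = D_4×(1+g_2)/(r−g_2) = 1406.42298/0.115 = 12229.76501
P_0 = D_1/(1+r)^1 + D_2/(1+r)^2 + D_3/(1+r)^3 + D_4/(1+r)^4 + TV/(1+r)^4
    = 1056.05709 + 995.76480 + 938.91472 + 885.31031 + 7744.54062 = 11620.58754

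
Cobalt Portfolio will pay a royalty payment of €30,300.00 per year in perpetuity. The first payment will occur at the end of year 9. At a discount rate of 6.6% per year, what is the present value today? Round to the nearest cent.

€275322.09

Value at end of year 8: C / r = €30,300.00 / 0.066 = €459,090.9091
Discount to today: PV = €459,090.9091 / (1 + 0.066)^8 = €459,090.9091 / 1.667468 = €275,322.09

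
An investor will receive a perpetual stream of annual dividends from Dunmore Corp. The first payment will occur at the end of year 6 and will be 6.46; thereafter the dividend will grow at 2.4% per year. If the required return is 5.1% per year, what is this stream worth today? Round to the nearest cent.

186.58

Value at end of year 5: C₁ / (r − g) = 6.46 / (0.051 − 0.024) = 239.2593
Discount to today: PV = 239.2593 / (1 + 0.051)^5 = 239.2593 / 1.282371 = 186.58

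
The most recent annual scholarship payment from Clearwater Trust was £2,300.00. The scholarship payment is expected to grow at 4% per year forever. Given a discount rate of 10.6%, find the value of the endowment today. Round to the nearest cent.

£36242.42

D₁ = D₀ × (1 + g) = £2,300.00 × 1.04 = £2,392.0000
Growing perpetuity: P = D₁ / (r − g) = £2,392.0000 / (0.106 − 0.04) = £36,242.42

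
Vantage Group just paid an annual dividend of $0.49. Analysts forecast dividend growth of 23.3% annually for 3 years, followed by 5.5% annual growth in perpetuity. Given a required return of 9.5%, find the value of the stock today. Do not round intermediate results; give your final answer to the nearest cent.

D_1 = 0.60417
D_2 = 0.74494
D_3 = 0.91851
Terminal value at year 3: TV = D_3×(1+g_2)/(r−g_2) = 0.96903/0.04 = 24.22578
P_0 = D_1/(1+r)^1 + D_2/(1+r)^2 + D_3/(1+r)^3 + TV/(1+r)^3
    = 0.55175 + 0.62129 + 0.69959 + 18.45166 = 20.32429

$20.32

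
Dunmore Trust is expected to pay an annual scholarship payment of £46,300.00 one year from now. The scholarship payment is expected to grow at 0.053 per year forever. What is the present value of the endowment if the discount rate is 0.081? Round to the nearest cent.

£1653571.43

Growing perpetuity: P = D₁ / (r − g) = £46,300.0000 / (0.081 − 0.053) = £1,653,571.43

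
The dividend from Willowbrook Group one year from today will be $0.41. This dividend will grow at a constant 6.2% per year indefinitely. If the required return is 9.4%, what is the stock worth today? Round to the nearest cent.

$12.81

Growing perpetuity: P = D₁ / (r − g) = $0.4100 / (0.094 − 0.062) = $12.81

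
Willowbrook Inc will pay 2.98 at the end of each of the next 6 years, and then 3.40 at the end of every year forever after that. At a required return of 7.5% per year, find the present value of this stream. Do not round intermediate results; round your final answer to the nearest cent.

43.36

PV of 6-year annuity: 2.98 × [1 − (1+0.075)^−6] / 0.075 = 13.98766
Perpetuity value at year 6: 3.40 / 0.075 = 45.33333
PV of perpetuity: 45.33333 / (1+0.075)^6 = 29.37426
Total PV = 13.98766 + 29.37426 = 43.36192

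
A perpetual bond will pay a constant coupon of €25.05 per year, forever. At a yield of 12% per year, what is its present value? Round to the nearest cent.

Level perpetuity: PV = C / r = €25.05 / 0.12 = €208.75

€208.75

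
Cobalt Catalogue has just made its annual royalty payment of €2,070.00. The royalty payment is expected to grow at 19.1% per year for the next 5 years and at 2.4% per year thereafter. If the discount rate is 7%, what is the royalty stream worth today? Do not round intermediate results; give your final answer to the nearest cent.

€93169.86

D_1 = 2465.37000
D_2 = 2936.25567
D_3 = 3497.08050
D_4 = 4165.02288
D_5 = 4960.54225
Terminal value at year 5: TV = D_5×(1+g_2)/(r−g_2) = 5079.59526/0.046 = 110425.98398
P_0 = D_1/(1+r)^1 + D_2/(1+r)^2 + D_3/(1+r)^3 + D_4/(1+r)^4 + D_5/(1+r)^5 + TV/(1+r)^5
    = 2304.08411 + 2564.63942 + 2854.65939 + 3177.47601 + 3536.79807 + 78732.20043 = 93169.85743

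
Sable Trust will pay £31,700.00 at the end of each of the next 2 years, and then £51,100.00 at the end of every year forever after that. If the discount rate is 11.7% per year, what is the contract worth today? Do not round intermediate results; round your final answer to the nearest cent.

£403835.44

PV of 2-year annuity: £31,700.00 × [1 − (1+0.117)^−2] / 0.117 = 53786.56059
Perpetuity value at year 2: £51,100.00 / 0.117 = 436752.13675
PV of perpetuity: 436752.13675 / (1+0.117)^2 = 350048.87977
Total PV = 53786.56059 + 350048.87977 = 403835.44036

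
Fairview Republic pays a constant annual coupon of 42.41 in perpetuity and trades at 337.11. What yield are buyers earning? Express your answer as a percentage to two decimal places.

P = C/r ⇒ r = C/P = 42.41/337.11 = 0.125805

12.58%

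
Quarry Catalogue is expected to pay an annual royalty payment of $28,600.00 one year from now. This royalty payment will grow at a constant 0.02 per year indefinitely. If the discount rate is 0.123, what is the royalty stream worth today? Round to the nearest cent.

Growing perpetuity: P = D₁ / (r − g) = $28,600.0000 / (0.123 − 0.02) = $277,669.90

$277669.90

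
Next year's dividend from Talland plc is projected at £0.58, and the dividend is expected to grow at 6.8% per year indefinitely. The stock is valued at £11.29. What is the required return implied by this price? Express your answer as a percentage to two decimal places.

11.94%

P = D₁/(r − g) ⇒ r = D₁/P + g = £0.5800/£11.29 + 0.068 = 0.051373 + 0.068 = 0.119373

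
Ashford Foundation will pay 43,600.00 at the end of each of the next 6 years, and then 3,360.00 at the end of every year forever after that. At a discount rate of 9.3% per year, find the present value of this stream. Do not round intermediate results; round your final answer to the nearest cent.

PV of 6-year annuity: 43,600.00 × [1 − (1+0.093)^−6] / 0.093 = 193848.94205
Perpetuity value at year 6: 3,360.00 / 0.093 = 36129.03226
PV of perpetuity: 36129.03226 / (1+0.093)^6 = 21190.21471
Total PV = 193848.94205 + 21190.21471 = 215039.15675

215039.16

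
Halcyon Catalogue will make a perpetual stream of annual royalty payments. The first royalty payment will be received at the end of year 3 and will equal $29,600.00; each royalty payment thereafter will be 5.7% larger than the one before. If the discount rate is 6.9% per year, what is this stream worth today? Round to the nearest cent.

$2158514.92

Value at end of year 2: C₁ / (r − g) = $29,600.00 / (0.069 − 0.057) = $2,466,666.6667
Discount to today: PV = $2,466,666.6667 / (1 + 0.069)^2 = $2,466,666.6667 / 1.142761 = $2,158,514.92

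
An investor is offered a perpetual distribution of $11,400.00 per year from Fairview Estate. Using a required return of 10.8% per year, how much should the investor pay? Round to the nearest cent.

Level perpetuity: PV = C / r = $11,400.00 / 0.108 = $105,555.56

$105555.56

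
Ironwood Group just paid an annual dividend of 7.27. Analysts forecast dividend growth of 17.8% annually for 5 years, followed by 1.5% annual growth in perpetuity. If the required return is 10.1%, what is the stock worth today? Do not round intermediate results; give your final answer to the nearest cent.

D_1 = 8.56406
D_2 = 10.08846
D_3 = 11.88421
D_4 = 13.99960
D_5 = 16.49153
Terminal value at year 5: TV = D_5×(1+g_2)/(r−g_2) = 16.73890/0.086 = 194.63837
P_0 = D_1/(1+r)^1 + D_2/(1+r)^2 + D_3/(1+r)^3 + D_4/(1+r)^4 + D_5/(1+r)^5 + TV/(1+r)^5
    = 7.77844 + 8.32243 + 8.90448 + 9.52722 + 10.19352 + 120.30727 = 165.03336

165.03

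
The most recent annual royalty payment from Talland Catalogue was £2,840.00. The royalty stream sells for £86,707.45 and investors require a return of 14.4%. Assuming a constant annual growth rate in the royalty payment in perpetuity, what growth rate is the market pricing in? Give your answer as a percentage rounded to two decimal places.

10.77%

P = D₀(1+g)/(r−g) ⇒ P(r−g) = D₀(1+g) ⇒ g(P+D₀) = P·r − D₀
g = (P·r − D₀)/(P + D₀) = (£86,707.45×0.144 − £2,840.00) / (£86,707.45 + £2,840.00) = 0.107718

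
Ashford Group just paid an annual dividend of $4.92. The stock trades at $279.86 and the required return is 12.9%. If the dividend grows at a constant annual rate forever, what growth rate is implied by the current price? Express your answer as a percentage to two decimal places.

10.95%

P = D₀(1+g)/(r−g) ⇒ P(r−g) = D₀(1+g) ⇒ g(P+D₀) = P·r − D₀
g = (P·r − D₀)/(P + D₀) = ($279.86×0.129 − $4.92) / ($279.86 + $4.92) = 0.109495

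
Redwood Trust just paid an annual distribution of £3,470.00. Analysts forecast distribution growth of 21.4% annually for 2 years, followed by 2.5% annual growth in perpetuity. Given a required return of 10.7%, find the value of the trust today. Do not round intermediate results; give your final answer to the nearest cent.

£60143.91

D_1 = 4212.58000
D_2 = 5114.07212
Terminal value at year 2: TV = D_2×(1+g_2)/(r−g_2) = 5241.92392/0.082 = 63925.90150
P_0 = D_1/(1+r)^1 + D_2/(1+r)^2 + TV/(1+r)^2
    = 3805.40199 + 4173.22314 + 52165.28921 = 60143.91434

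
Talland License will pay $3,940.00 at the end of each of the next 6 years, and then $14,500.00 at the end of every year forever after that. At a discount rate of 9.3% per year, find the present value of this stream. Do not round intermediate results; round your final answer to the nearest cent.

PV of 6-year annuity: $3,940.00 × [1 − (1+0.093)^−6] / 0.093 = 17517.54201
Perpetuity value at year 6: $14,500.00 / 0.093 = 155913.97849
PV of perpetuity: 155913.97849 / (1+0.093)^6 = 91445.86703
Total PV = 17517.54201 + 91445.86703 = 108963.40904

$108963.41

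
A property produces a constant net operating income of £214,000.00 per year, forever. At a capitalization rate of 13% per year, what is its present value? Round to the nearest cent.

Level perpetuity: PV = C / r = £214,000.00 / 0.13 = £1,646,153.85

£1646153.85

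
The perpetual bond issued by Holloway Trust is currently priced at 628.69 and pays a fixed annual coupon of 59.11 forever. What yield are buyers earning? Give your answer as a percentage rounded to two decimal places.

9.40%

P = C/r ⇒ r = C/P = 59.11/628.69 = 0.094021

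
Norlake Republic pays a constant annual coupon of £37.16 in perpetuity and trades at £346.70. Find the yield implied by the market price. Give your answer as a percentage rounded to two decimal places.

10.72%

P = C/r ⇒ r = C/P = £37.16/£346.70 = 0.107182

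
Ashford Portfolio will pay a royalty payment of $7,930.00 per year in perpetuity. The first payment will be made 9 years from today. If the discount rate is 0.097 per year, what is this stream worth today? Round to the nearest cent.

$38980.59

Value at end of year 8: C / r = $7,930.00 / 0.097 = $81,752.5773
Discount to today: PV = $81,752.5773 / (1 + 0.097)^8 = $81,752.5773 / 2.097264 = $38,980.59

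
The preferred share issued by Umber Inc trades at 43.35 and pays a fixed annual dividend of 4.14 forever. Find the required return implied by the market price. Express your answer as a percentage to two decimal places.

P = C/r ⇒ r = C/P = 4.14/43.35 = 0.095502

9.55%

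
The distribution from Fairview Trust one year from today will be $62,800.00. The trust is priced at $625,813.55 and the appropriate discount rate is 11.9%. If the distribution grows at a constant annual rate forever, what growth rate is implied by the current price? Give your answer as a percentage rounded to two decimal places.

1.87%

P = D₁/(r−g) ⇒ g = r − D₁/P = 0.119 − $62,800.00/$625,813.55 = 0.018651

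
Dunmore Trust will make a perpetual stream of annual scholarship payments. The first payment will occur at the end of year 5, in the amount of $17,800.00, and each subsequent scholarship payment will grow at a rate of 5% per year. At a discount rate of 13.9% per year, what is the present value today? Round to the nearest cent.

Value at end of year 4: C₁ / (r − g) = $17,800.00 / (0.139 − 0.05) = $200,000.0000
Discount to today: PV = $200,000.0000 / (1 + 0.139)^4 = $200,000.0000 / 1.683042 = $118,832.46

$118832.46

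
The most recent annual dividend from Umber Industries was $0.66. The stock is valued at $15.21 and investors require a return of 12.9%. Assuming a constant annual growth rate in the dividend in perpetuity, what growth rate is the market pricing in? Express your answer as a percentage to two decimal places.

P = D₀(1+g)/(r−g) ⇒ P(r−g) = D₀(1+g) ⇒ g(P+D₀) = P·r − D₀
g = (P·r − D₀)/(P + D₀) = ($15.21×0.129 − $0.66) / ($15.21 + $0.66) = 0.082047

8.20%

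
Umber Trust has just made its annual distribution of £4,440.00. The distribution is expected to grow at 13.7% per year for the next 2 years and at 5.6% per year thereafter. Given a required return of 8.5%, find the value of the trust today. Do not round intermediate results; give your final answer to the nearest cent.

£187074.35

D_1 = 5048.28000
D_2 = 5739.89436
Terminal value at year 2: TV = D_2×(1+g_2)/(r−g_2) = 6061.32844/0.029 = 209011.32566
P_0 = D_1/(1+r)^1 + D_2/(1+r)^2 + TV/(1+r)^2
    = 4652.79263 + 4875.78361 + 177545.77558 = 187074.35182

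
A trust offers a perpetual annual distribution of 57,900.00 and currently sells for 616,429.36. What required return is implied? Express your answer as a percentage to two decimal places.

9.39%

P = C/r ⇒ r = C/P = 57,900.00/616,429.36 = 0.093928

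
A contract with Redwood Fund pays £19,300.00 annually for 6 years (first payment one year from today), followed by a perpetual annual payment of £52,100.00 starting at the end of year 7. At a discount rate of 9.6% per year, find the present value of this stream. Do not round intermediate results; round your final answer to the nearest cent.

PV of 6-year annuity: £19,300.00 × [1 − (1+0.096)^−6] / 0.096 = 85051.07839
Perpetuity value at year 6: £52,100.00 / 0.096 = 542708.33333
PV of perpetuity: 542708.33333 / (1+0.096)^6 = 313114.48960
Total PV = 85051.07839 + 313114.48960 = 398165.56799

£398165.57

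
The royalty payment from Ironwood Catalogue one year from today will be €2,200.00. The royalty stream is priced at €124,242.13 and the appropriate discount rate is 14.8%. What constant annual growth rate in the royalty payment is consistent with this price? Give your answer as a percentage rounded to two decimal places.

13.03%

P = D₁/(r−g) ⇒ g = r − D₁/P = 0.148 − €2,200.00/€124,242.13 = 0.130293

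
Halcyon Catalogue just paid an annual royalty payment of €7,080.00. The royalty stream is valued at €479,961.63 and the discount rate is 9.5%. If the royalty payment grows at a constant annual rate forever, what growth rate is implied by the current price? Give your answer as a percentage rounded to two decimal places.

P = D₀(1+g)/(r−g) ⇒ P(r−g) = D₀(1+g) ⇒ g(P+D₀) = P·r − D₀
g = (P·r − D₀)/(P + D₀) = (€479,961.63×0.095 − €7,080.00) / (€479,961.63 + €7,080.00) = 0.079082

7.91%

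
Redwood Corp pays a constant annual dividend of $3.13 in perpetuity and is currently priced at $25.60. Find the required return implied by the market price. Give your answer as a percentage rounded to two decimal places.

P = C/r ⇒ r = C/P = $3.13/$25.60 = 0.122266

12.23%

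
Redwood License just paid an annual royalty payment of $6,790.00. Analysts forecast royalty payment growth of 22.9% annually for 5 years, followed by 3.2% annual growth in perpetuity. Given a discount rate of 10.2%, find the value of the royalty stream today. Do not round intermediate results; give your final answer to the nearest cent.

D_1 = 8344.91000
D_2 = 10255.89439
D_3 = 12604.49421
D_4 = 15490.92338
D_5 = 19038.34483
Terminal value at year 5: TV = D_5×(1+g_2)/(r−g_2) = 19647.57187/0.07 = 280679.59809
P_0 = D_1/(1+r)^1 + D_2/(1+r)^2 + D_3/(1+r)^3 + D_4/(1+r)^4 + D_5/(1+r)^5 + TV/(1+r)^5
    = 7572.51361 + 8445.20801 + 9418.47609 + 10503.90845 + 11714.43147 + 172704.18970 = 220358.72732

$220358.73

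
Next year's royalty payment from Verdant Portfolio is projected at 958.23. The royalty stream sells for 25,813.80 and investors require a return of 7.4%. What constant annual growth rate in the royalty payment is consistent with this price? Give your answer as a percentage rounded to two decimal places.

3.69%

P = D₁/(r−g) ⇒ g = r − D₁/P = 0.074 − 958.23/25,813.80 = 0.036879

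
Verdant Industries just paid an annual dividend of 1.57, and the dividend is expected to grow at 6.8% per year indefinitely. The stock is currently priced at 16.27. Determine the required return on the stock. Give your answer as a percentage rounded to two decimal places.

17.11%

D₁ = 1.57 × 1.068 = 1.6768
P = D₁/(r − g) ⇒ r = D₁/P + g = 1.6768/16.27 + 0.068 = 0.103058 + 0.068 = 0.171058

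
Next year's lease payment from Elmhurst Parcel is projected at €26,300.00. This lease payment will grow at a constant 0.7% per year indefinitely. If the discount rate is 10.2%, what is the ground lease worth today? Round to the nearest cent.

Growing perpetuity: P = D₁ / (r − g) = €26,300.0000 / (0.102 − 0.007) = €276,842.11

€276842.11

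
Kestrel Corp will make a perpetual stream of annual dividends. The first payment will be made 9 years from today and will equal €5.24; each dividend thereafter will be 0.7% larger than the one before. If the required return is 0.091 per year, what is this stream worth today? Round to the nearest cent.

Value at end of year 8: C₁ / (r − g) = €5.24 / (0.091 − 0.007) = €62.3810
Discount to today: PV = €62.3810 / (1 + 0.091)^8 = €62.3810 / 2.007234 = €31.08

€31.08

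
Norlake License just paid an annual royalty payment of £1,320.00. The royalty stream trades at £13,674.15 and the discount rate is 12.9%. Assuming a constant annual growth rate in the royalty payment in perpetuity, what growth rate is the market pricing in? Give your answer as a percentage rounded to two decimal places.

2.96%

P = D₀(1+g)/(r−g) ⇒ P(r−g) = D₀(1+g) ⇒ g(P+D₀) = P·r − D₀
g = (P·r − D₀)/(P + D₀) = (£13,674.15×0.129 − £1,320.00) / (£13,674.15 + £1,320.00) = 0.029609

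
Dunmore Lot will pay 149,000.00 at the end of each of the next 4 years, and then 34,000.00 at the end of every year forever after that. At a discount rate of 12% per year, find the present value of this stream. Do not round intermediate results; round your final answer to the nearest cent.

632628.51

PV of 4-year annuity: 149,000.00 × [1 − (1+0.12)^−4] / 0.12 = 452565.05265
Perpetuity value at year 4: 34,000.00 / 0.12 = 283333.33333
PV of perpetuity: 283333.33333 / (1+0.12)^4 = 180063.45555
Total PV = 452565.05265 + 180063.45555 = 632628.50820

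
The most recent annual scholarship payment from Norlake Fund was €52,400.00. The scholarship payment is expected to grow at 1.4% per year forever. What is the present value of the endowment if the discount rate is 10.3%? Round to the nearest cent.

D₁ = D₀ × (1 + g) = €52,400.00 × 1.014 = €53,133.6000
Growing perpetuity: P = D₁ / (r − g) = €53,133.6000 / (0.103 − 0.014) = €597,006.74

€597006.74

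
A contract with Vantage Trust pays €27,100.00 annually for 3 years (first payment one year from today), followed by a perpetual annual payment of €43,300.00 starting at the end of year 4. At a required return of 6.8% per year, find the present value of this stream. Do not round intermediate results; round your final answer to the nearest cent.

€594094.96

PV of 3-year annuity: €27,100.00 × [1 − (1+0.068)^−3] / 0.068 = 71379.64117
Perpetuity value at year 3: €43,300.00 / 0.068 = 636764.70588
PV of perpetuity: 636764.70588 / (1+0.068)^3 = 522715.31611
Total PV = 71379.64117 + 522715.31611 = 594094.95728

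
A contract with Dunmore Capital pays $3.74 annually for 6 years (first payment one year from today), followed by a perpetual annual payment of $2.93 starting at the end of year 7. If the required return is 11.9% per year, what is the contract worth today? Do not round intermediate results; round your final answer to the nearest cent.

PV of 6-year annuity: $3.74 × [1 − (1+0.119)^−6] / 0.119 = 15.42031
Perpetuity value at year 6: $2.93 / 0.119 = 24.62185
PV of perpetuity: 24.62185 / (1+0.119)^6 = 12.54123
Total PV = 15.42031 + 12.54123 = 27.96154

$27.96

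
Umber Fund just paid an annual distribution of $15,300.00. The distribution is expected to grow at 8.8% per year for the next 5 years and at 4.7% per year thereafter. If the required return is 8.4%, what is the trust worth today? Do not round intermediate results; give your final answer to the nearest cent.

$518346.84

D_1 = 16646.40000
D_2 = 18111.28320
D_3 = 19705.07612
D_4 = 21439.12282
D_5 = 23325.76563
Terminal value at year 5: TV = D_5×(1+g_2)/(r−g_2) = 24422.07661/0.037 = 660056.12468
P_0 = D_1/(1+r)^1 + D_2/(1+r)^2 + D_3/(1+r)^3 + D_4/(1+r)^4 + D_5/(1+r)^5 + TV/(1+r)^5
    = 15356.45756 + 15413.12346 + 15469.99845 + 15527.08332 + 15584.37883 + 440995.80093 = 518346.84256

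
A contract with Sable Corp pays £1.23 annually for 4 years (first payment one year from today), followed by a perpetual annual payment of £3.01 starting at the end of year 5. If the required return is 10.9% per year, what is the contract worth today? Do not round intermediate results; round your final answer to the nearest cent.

PV of 4-year annuity: £1.23 × [1 − (1+0.109)^−4] / 0.109 = 3.82417
Perpetuity value at year 4: £3.01 / 0.109 = 27.61468
PV of perpetuity: 27.61468 / (1+0.109)^4 = 18.25634
Total PV = 3.82417 + 18.25634 = 22.08051

£22.08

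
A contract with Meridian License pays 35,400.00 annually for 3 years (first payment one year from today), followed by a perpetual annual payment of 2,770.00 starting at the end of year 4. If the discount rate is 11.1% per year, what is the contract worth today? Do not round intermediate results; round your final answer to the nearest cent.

104554.89

PV of 3-year annuity: 35,400.00 × [1 − (1+0.111)^−3] / 0.111 = 86357.26551
Perpetuity value at year 3: 2,770.00 / 0.111 = 24954.95495
PV of perpetuity: 24954.95495 / (1+0.111)^3 = 18197.62090
Total PV = 86357.26551 + 18197.62090 = 104554.88641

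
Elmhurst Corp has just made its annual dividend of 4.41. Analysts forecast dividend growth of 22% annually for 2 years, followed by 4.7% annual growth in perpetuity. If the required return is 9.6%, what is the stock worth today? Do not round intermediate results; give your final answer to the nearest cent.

D_1 = 5.38020
D_2 = 6.56384
Terminal value at year 2: TV = D_2×(1+g_2)/(r−g_2) = 6.87234/0.049 = 140.25193
P_0 = D_1/(1+r)^1 + D_2/(1+r)^2 + TV/(1+r)^2
    = 4.90894 + 5.46433 + 116.75829 = 127.13157

127.13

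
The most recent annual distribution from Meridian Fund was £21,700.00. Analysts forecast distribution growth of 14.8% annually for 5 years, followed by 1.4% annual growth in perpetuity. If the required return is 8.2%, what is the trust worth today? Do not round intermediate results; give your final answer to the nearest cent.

D_1 = 24911.60000
D_2 = 28598.51680
D_3 = 32831.09729
D_4 = 37690.09968
D_5 = 43268.23444
Terminal value at year 5: TV = D_5×(1+g_2)/(r−g_2) = 43873.98972/0.068 = 645205.73118
P_0 = D_1/(1+r)^1 + D_2/(1+r)^2 + D_3/(1+r)^3 + D_4/(1+r)^4 + D_5/(1+r)^5 + TV/(1+r)^5
    = 23023.65989 + 24428.06058 + 25918.12713 + 27499.08497 + 29176.47833 + 435072.77976 = 565118.19066

£565118.19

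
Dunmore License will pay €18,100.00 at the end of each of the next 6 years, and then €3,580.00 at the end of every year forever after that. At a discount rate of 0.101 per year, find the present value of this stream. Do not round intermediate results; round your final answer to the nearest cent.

€98499.04

PV of 6-year annuity: €18,100.00 × [1 − (1+0.101)^−6] / 0.101 = 78599.74205
Perpetuity value at year 6: €3,580.00 / 0.101 = 35445.54455
PV of perpetuity: 35445.54455 / (1+0.101)^6 = 19899.29723
Total PV = 78599.74205 + 19899.29723 = 98499.03928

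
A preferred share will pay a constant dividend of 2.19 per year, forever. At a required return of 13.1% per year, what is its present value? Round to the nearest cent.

16.72

Level perpetuity: PV = C / r = 2.19 / 0.131 = 16.72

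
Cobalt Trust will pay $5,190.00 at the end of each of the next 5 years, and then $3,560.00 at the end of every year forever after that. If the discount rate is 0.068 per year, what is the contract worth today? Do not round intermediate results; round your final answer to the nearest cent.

PV of 5-year annuity: $5,190.00 × [1 − (1+0.068)^−5] / 0.068 = 21394.46756
Perpetuity value at year 5: $3,560.00 / 0.068 = 52352.94118
PV of perpetuity: 52352.94118 / (1+0.068)^5 = 37677.73800
Total PV = 21394.46756 + 37677.73800 = 59072.20555

$59072.21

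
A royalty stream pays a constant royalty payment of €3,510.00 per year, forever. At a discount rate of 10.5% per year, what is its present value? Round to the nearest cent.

€33428.57

Level perpetuity: PV = C / r = €3,510.00 / 0.105 = €33,428.57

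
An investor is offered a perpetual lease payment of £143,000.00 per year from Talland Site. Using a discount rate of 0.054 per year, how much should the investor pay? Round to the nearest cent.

Level perpetuity: PV = C / r = £143,000.00 / 0.054 = £2,648,148.15

£2648148.15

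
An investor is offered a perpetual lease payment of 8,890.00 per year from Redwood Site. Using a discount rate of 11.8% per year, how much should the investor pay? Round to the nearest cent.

75338.98

Level perpetuity: PV = C / r = 8,890.00 / 0.118 = 75,338.98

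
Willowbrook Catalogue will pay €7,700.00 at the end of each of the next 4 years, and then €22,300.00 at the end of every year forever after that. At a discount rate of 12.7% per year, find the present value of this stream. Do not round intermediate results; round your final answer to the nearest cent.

€131891.18

PV of 4-year annuity: €7,700.00 × [1 − (1+0.127)^−4] / 0.127 = 23046.93026
Perpetuity value at year 4: €22,300.00 / 0.127 = 175590.55118
PV of perpetuity: 175590.55118 / (1+0.127)^4 = 108844.24668
Total PV = 23046.93026 + 108844.24668 = 131891.17693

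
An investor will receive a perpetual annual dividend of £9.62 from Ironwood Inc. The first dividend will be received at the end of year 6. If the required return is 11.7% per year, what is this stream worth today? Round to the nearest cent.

£47.28

Value at end of year 5: C / r = £9.62 / 0.117 = £82.2222
Discount to today: PV = £82.2222 / (1 + 0.117)^5 = £82.2222 / 1.738865 = £47.28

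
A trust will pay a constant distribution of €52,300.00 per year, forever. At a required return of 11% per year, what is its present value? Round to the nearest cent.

€475454.55

Level perpetuity: PV = C / r = €52,300.00 / 0.11 = €475,454.55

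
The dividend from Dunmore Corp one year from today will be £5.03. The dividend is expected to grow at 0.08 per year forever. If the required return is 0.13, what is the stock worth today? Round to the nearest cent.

£100.60

Growing perpetuity: P = D₁ / (r − g) = £5.0300 / (0.13 − 0.08) = £100.60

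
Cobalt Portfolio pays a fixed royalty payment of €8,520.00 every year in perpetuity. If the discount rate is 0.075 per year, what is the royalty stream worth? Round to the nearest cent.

€113600.00

Level perpetuity: PV = C / r = €8,520.00 / 0.075 = €113,600.00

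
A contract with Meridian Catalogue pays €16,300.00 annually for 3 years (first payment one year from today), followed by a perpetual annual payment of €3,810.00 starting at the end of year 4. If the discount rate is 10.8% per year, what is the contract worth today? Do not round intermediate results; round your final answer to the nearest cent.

PV of 3-year annuity: €16,300.00 × [1 − (1+0.108)^−3] / 0.108 = 39971.51610
Perpetuity value at year 3: €3,810.00 / 0.108 = 35277.77778
PV of perpetuity: 35277.77778 / (1+0.108)^3 = 25934.74242
Total PV = 39971.51610 + 25934.74242 = 65906.25852

€65906.26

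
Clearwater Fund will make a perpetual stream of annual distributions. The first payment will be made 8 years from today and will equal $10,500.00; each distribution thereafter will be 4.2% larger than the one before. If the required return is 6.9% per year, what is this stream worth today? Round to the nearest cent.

Value at end of year 7: C₁ / (r − g) = $10,500.00 / (0.069 − 0.042) = $388,888.8889
Discount to today: PV = $388,888.8889 / (1 + 0.069)^7 = $388,888.8889 / 1.595306 = $243,770.75

$243770.75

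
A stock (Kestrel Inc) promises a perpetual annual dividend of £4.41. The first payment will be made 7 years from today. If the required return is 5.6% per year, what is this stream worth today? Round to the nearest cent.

Value at end of year 6: C / r = £4.41 / 0.056 = £78.7500
Discount to today: PV = £78.7500 / (1 + 0.056)^6 = £78.7500 / 1.386703 = £56.79

£56.79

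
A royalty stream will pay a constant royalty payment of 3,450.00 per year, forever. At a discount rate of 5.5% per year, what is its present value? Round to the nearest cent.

62727.27

Level perpetuity: PV = C / r = 3,450.00 / 0.055 = 62,727.27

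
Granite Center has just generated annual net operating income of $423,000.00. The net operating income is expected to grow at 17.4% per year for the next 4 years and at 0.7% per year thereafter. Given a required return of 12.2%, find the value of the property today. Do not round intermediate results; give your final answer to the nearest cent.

D_1 = 496602.00000
D_2 = 583010.74800
D_3 = 684454.61815
D_4 = 803549.72171
Terminal value at year 4: TV = D_4×(1+g_2)/(r−g_2) = 809174.56976/0.115 = 7036300.60663
P_0 = D_1/(1+r)^1 + D_2/(1+r)^2 + D_3/(1+r)^3 + D_4/(1+r)^4 + TV/(1+r)^4
    = 442604.27807 + 463117.13232 + 484580.67143 + 507038.95566 + 4439897.63785 = 6337238.67534

$6337238.68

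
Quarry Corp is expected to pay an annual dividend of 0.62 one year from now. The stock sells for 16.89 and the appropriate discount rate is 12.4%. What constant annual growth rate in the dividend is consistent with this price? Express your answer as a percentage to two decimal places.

8.73%

P = D₁/(r−g) ⇒ g = r − D₁/P = 0.124 − 0.62/16.89 = 0.087292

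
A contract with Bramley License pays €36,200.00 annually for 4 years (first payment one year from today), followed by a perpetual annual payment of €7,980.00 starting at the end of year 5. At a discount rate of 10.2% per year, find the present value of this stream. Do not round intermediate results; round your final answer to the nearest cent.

PV of 4-year annuity: €36,200.00 × [1 − (1+0.102)^−4] / 0.102 = 114254.09152
Perpetuity value at year 4: €7,980.00 / 0.102 = 78235.29412
PV of perpetuity: 78235.29412 / (1+0.102)^4 = 53048.89494
Total PV = 114254.09152 + 53048.89494 = 167302.98646

€167302.99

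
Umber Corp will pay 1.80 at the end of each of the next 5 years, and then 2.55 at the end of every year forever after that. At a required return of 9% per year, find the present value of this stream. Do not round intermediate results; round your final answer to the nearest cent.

PV of 5-year annuity: 1.80 × [1 − (1+0.09)^−5] / 0.09 = 7.00137
Perpetuity value at year 5: 2.55 / 0.09 = 28.33333
PV of perpetuity: 28.33333 / (1+0.09)^5 = 18.41472
Total PV = 7.00137 + 18.41472 = 25.41609

25.42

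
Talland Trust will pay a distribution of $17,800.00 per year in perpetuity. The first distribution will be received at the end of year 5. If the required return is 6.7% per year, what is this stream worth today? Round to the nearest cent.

Value at end of year 4: C / r = $17,800.00 / 0.067 = $265,671.6418
Discount to today: PV = $265,671.6418 / (1 + 0.067)^4 = $265,671.6418 / 1.296157 = $204,968.69

$204968.69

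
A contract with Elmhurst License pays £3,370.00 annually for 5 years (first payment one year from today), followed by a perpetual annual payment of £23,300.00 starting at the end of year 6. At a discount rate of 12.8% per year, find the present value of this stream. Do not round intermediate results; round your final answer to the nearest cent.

£111589.40

PV of 5-year annuity: £3,370.00 × [1 − (1+0.128)^−5] / 0.128 = 11911.14045
Perpetuity value at year 5: £23,300.00 / 0.128 = 182031.25000
PV of perpetuity: 182031.25000 / (1+0.128)^5 = 99678.26112
Total PV = 11911.14045 + 99678.26112 = 111589.40157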